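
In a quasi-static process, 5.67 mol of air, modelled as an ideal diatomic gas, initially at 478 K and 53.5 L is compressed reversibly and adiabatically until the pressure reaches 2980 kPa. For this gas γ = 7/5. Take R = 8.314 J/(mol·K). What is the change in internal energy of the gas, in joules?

42200 J

P₁ = nRT₁/V₁ = 5.67×8.314×478/53.5 = 421 kPa.
Adiabatic: T₂/T₁ = (P₂/P₁)^((γ−1)/γ) ⇒ T₂ = 478×(7.08)^0.286 = 836 K; V₂ = 13.2 L.
For an ideal gas ΔU = nCvΔT with Cv = (5/2)R = 20.8 J/(mol·K).
ΔU = 5.67×20.8×(836−478) = 42200 J.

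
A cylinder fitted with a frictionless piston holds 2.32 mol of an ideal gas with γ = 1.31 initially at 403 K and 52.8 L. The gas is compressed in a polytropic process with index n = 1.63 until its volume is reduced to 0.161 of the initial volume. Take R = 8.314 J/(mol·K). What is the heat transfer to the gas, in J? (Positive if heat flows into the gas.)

27500 J

P₁ = nRT₁/V₁ = 2.32×8.314×403/52.8 = 147 kPa.
Polytropic n=1.63: T₂ = T₁(V₁/V₂)^(n−1) = 403×(6.21)^0.63 = 1270 K; P₂ = P₁(V₁/V₂)^n = 2890 kPa.
W = (P₁V₁−P₂V₂)/(n−1) = (147×52.8−2890×8.50)/0.63 = -26700 J.
ΔU = nCvΔT = 2.32×26.8×(1270−403) = 54200 J.
Q = ΔU + W = 27500 J.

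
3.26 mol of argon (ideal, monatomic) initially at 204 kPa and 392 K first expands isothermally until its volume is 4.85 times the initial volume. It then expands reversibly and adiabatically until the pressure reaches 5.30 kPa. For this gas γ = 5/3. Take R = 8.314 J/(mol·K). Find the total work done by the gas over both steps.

25800 J

V₁ = nRT₁/P₁ = 3.26×8.314×392/204 = 52.1 L.
Step 1 — Isothermal: T stays 392 K; PV = const ⇒ V₂ = 253 L, P₂ = 42.1 kPa.
ΔU = 0 (ideal gas, T constant).
W = nRT ln(V₂/V₁) = 3.26×8.314×392×ln(4.85) = 16800 J.
Q = ΔU + W = 16800 J.
State after step 1: P = 42.1 kPa, V = 253 L, T = 392 K.
Step 2 — Adiabatic: T₂/T₁ = (P₂/P₁)^((γ−1)/γ) ⇒ T₂ = 392×(0.126)^0.400 = 171 K; V₂ = 875 L.
ΔU = nCvΔT = 3.26×12.5×(171−392) = -8980 J.
Q = 0 for an adiabatic process, so W = −ΔU = 8980 J.
Net over both steps: W = 25800 J, Q = 16800 J, ΔU = -8980 J.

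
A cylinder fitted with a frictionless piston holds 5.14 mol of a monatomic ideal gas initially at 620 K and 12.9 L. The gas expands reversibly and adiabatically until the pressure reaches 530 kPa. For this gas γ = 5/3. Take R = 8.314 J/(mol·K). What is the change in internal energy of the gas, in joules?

P₁ = nRT₁/V₁ = 5.14×8.314×620/12.9 = 2050 kPa.
Adiabatic: T₂/T₁ = (P₂/P₁)^((γ−1)/γ) ⇒ T₂ = 620×(0.258)^0.400 = 361 K; V₂ = 29.1 L.
For an ideal gas ΔU = nCvΔT with Cv = (3/2)R = 12.5 J/(mol·K).
ΔU = 5.14×12.5×(361−620) = -16600 J.

-16600 J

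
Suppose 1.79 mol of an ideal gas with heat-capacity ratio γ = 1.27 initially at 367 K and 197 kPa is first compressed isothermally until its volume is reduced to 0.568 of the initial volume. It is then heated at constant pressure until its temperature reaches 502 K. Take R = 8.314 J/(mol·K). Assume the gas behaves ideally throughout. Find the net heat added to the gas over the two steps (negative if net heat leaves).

V₁ = nRT₁/P₁ = 1.79×8.314×367/197 = 27.7 L.
Step 1 — Isothermal: T stays 367 K; PV = const ⇒ V₂ = 15.7 L, P₂ = 347 kPa.
ΔU = 0 (ideal gas, T constant).
W = nRT ln(V₂/V₁) = 1.79×8.314×367×ln(0.568) = -3090 J.
Q = ΔU + W = -3090 J.
State after step 1: P = 347 kPa, V = 15.7 L, T = 367 K.
Step 2 — Isobaric: P stays 347 kPa; V/T = const ⇒ T₂ = 502 K, V₂ = 21.5 L.
W = PΔV = 347×(21.5−15.7) kPa·L = 2010 J.
ΔU = nCvΔT = 1.79×30.8×(502−367) = 7440 J.
Q = ΔU + W = nCpΔT = 9450 J.
Net over both steps: W = -1080 J, Q = 6360 J, ΔU = 7440 J.

6360 J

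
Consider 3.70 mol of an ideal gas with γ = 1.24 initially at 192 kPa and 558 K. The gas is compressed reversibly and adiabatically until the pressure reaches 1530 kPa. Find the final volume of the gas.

V₁ = nRT₁/P₁ = 3.70×8.314×558/192 = 89.4 L.
Adiabatic: T₂/T₁ = (P₂/P₁)^((γ−1)/γ) ⇒ T₂ = 558×(7.97)^0.194 = 834 K; V₂ = 16.8 L.

16.8 L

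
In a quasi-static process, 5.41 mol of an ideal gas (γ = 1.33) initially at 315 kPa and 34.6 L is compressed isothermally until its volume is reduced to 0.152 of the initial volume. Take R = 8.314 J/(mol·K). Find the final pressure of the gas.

T₁ = P₁V₁/(nR) = 315×34.6/(5.41×8.314) = 242 K.
Isothermal: T stays 242 K; PV = const ⇒ V₂ = 5.26 L, P₂ = 2070 kPa.

2070 kPa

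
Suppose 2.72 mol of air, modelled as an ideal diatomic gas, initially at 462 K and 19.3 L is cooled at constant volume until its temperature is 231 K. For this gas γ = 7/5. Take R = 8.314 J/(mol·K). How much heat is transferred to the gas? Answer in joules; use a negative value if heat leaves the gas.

P₁ = nRT₁/V₁ = 2.72×8.314×462/19.3 = 541 kPa.
Isochoric: V stays 19.3 L; P/T = const ⇒ T₂ = 231 K, P₂ = 271 kPa.
W = 0 (no volume change).
ΔU = nCvΔT = 2.72×20.8×(231−462) = -13100 J.
Q = ΔU = -13100 J.

-13100 J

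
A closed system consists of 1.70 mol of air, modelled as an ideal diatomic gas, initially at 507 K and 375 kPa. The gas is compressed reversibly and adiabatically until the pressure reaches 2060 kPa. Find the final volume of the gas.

V₁ = nRT₁/P₁ = 1.70×8.314×507/375 = 19.1 L.
Adiabatic: T₂/T₁ = (P₂/P₁)^((γ−1)/γ) ⇒ T₂ = 507×(5.49)^0.286 = 825 K; V₂ = 5.66 L.

5.66 L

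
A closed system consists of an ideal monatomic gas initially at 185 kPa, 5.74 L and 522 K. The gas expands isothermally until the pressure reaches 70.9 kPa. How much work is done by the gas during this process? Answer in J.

1020 J

n = P₁V₁/(RT₁) = 185×5.74/(8.314×522) = 0.245 mol.
Isothermal: T stays 522 K; PV = const ⇒ V₂ = 15.0 L, P₂ = 70.9 kPa.
W = nRT ln(V₂/V₁) = 0.245×8.314×522×ln(2.61) = 1020 J.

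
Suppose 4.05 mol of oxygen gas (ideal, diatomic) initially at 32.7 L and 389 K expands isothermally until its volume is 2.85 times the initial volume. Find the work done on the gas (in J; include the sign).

P₁ = nRT₁/V₁ = 4.05×8.314×389/32.7 = 401 kPa.
Isothermal: T stays 389 K; PV = const ⇒ V₂ = 93.2 L, P₂ = 141 kPa.
W = nRT ln(V₂/V₁) = 4.05×8.314×389×ln(2.85) = 13700 J.
Work done on the gas = −W_by = -13700 J.

-13700 J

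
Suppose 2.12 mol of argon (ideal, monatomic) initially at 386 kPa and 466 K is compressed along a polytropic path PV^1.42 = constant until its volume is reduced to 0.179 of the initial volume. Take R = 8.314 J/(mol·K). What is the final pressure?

4440 kPa

V₁ = nRT₁/P₁ = 2.12×8.314×466/386 = 21.3 L.
Polytropic n=1.42: T₂ = T₁(V₁/V₂)^(n−1) = 466×(5.59)^0.42 = 960 K; P₂ = P₁(V₁/V₂)^n = 4440 kPa.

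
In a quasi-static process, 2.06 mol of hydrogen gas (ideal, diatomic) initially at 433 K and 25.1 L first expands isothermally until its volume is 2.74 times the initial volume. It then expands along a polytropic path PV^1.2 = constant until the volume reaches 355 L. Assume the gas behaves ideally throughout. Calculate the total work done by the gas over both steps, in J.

P₁ = nRT₁/V₁ = 2.06×8.314×433/25.1 = 295 kPa.
Step 1 — Isothermal: T stays 433 K; PV = const ⇒ V₂ = 68.8 L, P₂ = 108 kPa.
ΔU = 0 (ideal gas, T constant).
W = nRT ln(V₂/V₁) = 2.06×8.314×433×ln(2.74) = 7470 J.
Q = ΔU + W = 7470 J.
State after step 1: P = 108 kPa, V = 68.8 L, T = 433 K.
Step 2 — Polytropic n=1.2: T₂ = T₁(V₁/V₂)^(n−1) = 433×(0.194)^0.20 = 312 K; P₂ = P₁(V₁/V₂)^n = 15.0 kPa.
W = (P₁V₁−P₂V₂)/(n−1) = (108×68.8−15.0×355)/0.20 = 10400 J.
ΔU = nCvΔT = 2.06×20.8×(312−433) = -5190 J.
Q = ΔU + W = 5190 J.
Net over both steps: W = 17900 J, Q = 12700 J, ΔU = -5190 J.

17900 J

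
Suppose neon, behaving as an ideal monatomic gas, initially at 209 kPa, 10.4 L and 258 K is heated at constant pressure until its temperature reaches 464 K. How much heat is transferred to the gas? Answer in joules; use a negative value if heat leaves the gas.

4340 J

n = P₁V₁/(RT₁) = 209×10.4/(8.314×258) = 1.01 mol.
Isobaric: P stays 209 kPa; V/T = const ⇒ T₂ = 464 K, V₂ = 18.7 L.
W = PΔV = 209×(18.7−10.4) kPa·L = 1740 J.
ΔU = nCvΔT = 1.01×12.5×(464−258) = 2600 J.
Q = ΔU + W = nCpΔT = 4340 J.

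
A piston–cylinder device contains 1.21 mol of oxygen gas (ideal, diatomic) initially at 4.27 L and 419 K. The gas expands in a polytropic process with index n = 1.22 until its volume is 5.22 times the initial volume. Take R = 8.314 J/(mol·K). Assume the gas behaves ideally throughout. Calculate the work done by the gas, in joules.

P₁ = nRT₁/V₁ = 1.21×8.314×419/4.27 = 987 kPa.
Polytropic n=1.22: T₂ = T₁(V₁/V₂)^(n−1) = 419×(0.192)^0.22 = 291 K; P₂ = P₁(V₁/V₂)^n = 131 kPa.
W = (P₁V₁−P₂V₂)/(n−1) = (987×4.27−131×22.3)/0.22 = 5840 J.

5840 J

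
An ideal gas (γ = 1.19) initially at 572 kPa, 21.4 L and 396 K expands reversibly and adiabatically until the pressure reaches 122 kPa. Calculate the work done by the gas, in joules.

14100 J

n = P₁V₁/(RT₁) = 572×21.4/(8.314×396) = 3.72 mol.
Adiabatic: T₂/T₁ = (P₂/P₁)^((γ−1)/γ) ⇒ T₂ = 396×(0.213)^0.160 = 309 K; V₂ = 78.4 L.
ΔU = nCvΔT = 3.72×43.8×(309−396) = -14100 J.
Q = 0 for an adiabatic process, so W = −ΔU = 14100 J.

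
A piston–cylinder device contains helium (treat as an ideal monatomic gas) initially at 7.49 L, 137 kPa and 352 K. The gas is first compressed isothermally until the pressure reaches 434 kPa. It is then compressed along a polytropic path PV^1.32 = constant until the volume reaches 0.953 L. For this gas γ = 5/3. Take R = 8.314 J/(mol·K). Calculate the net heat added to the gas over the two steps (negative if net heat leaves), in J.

n = P₁V₁/(RT₁) = 137×7.49/(8.314×352) = 0.351 mol.
Step 1 — Isothermal: T stays 352 K; PV = const ⇒ V₂ = 2.36 L, P₂ = 434 kPa.
ΔU = 0 (ideal gas, T constant).
W = nRT ln(V₂/V₁) = 0.351×8.314×352×ln(0.316) = -1180 J.
Q = ΔU + W = -1180 J.
State after step 1: P = 434 kPa, V = 2.36 L, T = 352 K.
Step 2 — Polytropic n=1.32: T₂ = T₁(V₁/V₂)^(n−1) = 352×(2.48)^0.32 = 471 K; P₂ = P₁(V₁/V₂)^n = 1440 kPa.
W = (P₁V₁−P₂V₂)/(n−1) = (434×2.36−1440×0.953)/0.32 = -1080 J.
ΔU = nCvΔT = 0.351×12.5×(471−352) = 519 J.
Q = ΔU + W = -563 J.
Net over both steps: W = -2270 J, Q = -1750 J, ΔU = 519 J.

-1750 J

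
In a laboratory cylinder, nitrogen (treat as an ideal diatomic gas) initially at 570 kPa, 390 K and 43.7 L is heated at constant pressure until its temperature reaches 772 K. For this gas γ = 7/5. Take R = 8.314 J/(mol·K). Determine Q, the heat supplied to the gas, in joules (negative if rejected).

n = P₁V₁/(RT₁) = 570×43.7/(8.314×390) = 7.68 mol.
Isobaric: P stays 570 kPa; V/T = const ⇒ T₂ = 772 K, V₂ = 86.5 L.
W = PΔV = 570×(86.5−43.7) kPa·L = 24400 J.
ΔU = nCvΔT = 7.68×20.8×(772−390) = 61000 J.
Q = ΔU + W = nCpΔT = 85400 J.

85400 J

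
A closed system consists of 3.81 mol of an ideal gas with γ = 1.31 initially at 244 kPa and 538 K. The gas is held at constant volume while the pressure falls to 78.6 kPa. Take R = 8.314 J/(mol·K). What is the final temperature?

V₁ = nRT₁/P₁ = 3.81×8.314×538/244 = 69.8 L.
Isochoric: V stays 69.8 L; P/T = const ⇒ T₂ = 173 K, P₂ = 78.6 kPa.

173 K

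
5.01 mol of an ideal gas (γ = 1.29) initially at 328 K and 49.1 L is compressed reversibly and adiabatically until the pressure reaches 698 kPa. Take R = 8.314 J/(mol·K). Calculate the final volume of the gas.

P₁ = nRT₁/V₁ = 5.01×8.314×328/49.1 = 278 kPa.
Adiabatic: T₂/T₁ = (P₂/P₁)^((γ−1)/γ) ⇒ T₂ = 328×(2.51)^0.225 = 403 K; V₂ = 24.1 L.

24.1 L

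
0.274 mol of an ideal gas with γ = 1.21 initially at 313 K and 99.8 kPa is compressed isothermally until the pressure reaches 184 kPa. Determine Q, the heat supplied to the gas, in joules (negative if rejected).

V₁ = nRT₁/P₁ = 0.274×8.314×313/99.8 = 7.14 L.
Isothermal: T stays 313 K; PV = const ⇒ V₂ = 3.88 L, P₂ = 184 kPa.
ΔU = 0 (ideal gas, T constant).
W = nRT ln(V₂/V₁) = 0.274×8.314×313×ln(0.542) = -436 J.
Q = ΔU + W = -436 J.

-436 J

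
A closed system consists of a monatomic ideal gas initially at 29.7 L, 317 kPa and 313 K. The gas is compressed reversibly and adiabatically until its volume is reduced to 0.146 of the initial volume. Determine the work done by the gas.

-36800 J

n = P₁V₁/(RT₁) = 317×29.7/(8.314×313) = 3.62 mol.
Adiabatic: TV^(γ−1) = const ⇒ T₂ = 313×(6.85)^0.667 = 1130 K; PV^γ = const ⇒ P₂ = 7830 kPa.
ΔU = nCvΔT = 3.62×12.5×(1130−313) = 36800 J.
Q = 0 for an adiabatic process, so W = −ΔU = -36800 J.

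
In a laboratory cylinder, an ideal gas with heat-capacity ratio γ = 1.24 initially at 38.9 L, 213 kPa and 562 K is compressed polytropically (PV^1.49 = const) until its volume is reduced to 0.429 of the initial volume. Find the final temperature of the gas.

Polytropic n=1.49: T₂ = T₁(V₁/V₂)^(n−1) = 562×(2.33)^0.49 = 851 K; P₂ = P₁(V₁/V₂)^n = 752 kPa.

851 K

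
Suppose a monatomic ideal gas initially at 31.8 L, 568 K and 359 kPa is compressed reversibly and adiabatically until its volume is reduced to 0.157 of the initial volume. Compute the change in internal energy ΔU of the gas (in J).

n = P₁V₁/(RT₁) = 359×31.8/(8.314×568) = 2.42 mol.
Adiabatic: TV^(γ−1) = const ⇒ T₂ = 568×(6.37)^0.667 = 1950 K; PV^γ = const ⇒ P₂ = 7860 kPa.
For an ideal gas ΔU = nCvΔT with Cv = (3/2)R = 12.5 J/(mol·K).
ΔU = 2.42×12.5×(1950−568) = 41700 J.

41700 J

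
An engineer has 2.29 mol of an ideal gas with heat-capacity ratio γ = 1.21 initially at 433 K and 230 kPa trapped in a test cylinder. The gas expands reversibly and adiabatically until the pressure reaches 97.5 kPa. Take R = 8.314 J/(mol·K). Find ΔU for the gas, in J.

V₁ = nRT₁/P₁ = 2.29×8.314×433/230 = 35.8 L.
Adiabatic: T₂/T₁ = (P₂/P₁)^((γ−1)/γ) ⇒ T₂ = 433×(0.424)^0.174 = 373 K; V₂ = 72.9 L.
For an ideal gas ΔU = nCvΔT with Cv = R/(γ−1) = 39.6 J/(mol·K).
ΔU = 2.29×39.6×(373−433) = -5430 J.

-5430 J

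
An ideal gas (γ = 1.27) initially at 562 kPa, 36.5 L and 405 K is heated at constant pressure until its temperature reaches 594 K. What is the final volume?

53.5 L

Isobaric: P stays 562 kPa; V/T = const ⇒ T₂ = 594 K, V₂ = 53.5 L.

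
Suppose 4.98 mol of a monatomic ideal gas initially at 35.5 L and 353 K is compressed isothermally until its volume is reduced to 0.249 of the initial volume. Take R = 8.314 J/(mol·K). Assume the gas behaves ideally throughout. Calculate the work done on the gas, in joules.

20300 J

P₁ = nRT₁/V₁ = 4.98×8.314×353/35.5 = 412 kPa.
Isothermal: T stays 353 K; PV = const ⇒ V₂ = 8.84 L, P₂ = 1650 kPa.
W = nRT ln(V₂/V₁) = 4.98×8.314×353×ln(0.249) = -20300 J.
Work done on the gas = −W_by = 20300 J.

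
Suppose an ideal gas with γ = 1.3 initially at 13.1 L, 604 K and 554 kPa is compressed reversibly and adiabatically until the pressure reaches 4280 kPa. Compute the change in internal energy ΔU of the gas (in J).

14600 J

n = P₁V₁/(RT₁) = 554×13.1/(8.314×604) = 1.45 mol.
Adiabatic: T₂/T₁ = (P₂/P₁)^((γ−1)/γ) ⇒ T₂ = 604×(7.73)^0.231 = 968 K; V₂ = 2.72 L.
For an ideal gas ΔU = nCvΔT with Cv = R/(γ−1) = 27.7 J/(mol·K).
ΔU = 1.45×27.7×(968−604) = 14600 J.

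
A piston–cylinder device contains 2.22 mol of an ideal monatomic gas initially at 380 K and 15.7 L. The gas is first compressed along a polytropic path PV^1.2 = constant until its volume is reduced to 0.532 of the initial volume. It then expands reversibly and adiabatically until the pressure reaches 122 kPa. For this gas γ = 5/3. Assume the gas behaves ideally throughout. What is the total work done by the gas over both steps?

P₁ = nRT₁/V₁ = 2.22×8.314×380/15.7 = 447 kPa.
Step 1 — Polytropic n=1.2: T₂ = T₁(V₁/V₂)^(n−1) = 380×(1.88)^0.20 = 431 K; P₂ = P₁(V₁/V₂)^n = 953 kPa.
W = (P₁V₁−P₂V₂)/(n−1) = (447×15.7−953×8.35)/0.20 = -4720 J.
ΔU = nCvΔT = 2.22×12.5×(431−380) = 1420 J.
Q = ΔU + W = -3300 J.
State after step 1: P = 953 kPa, V = 8.35 L, T = 431 K.
Step 2 — Adiabatic: T₂/T₁ = (P₂/P₁)^((γ−1)/γ) ⇒ T₂ = 431×(0.128)^0.400 = 189 K; V₂ = 28.7 L.
ΔU = nCvΔT = 2.22×12.5×(189−431) = -6690 J.
Q = 0 for an adiabatic process, so W = −ΔU = 6690 J.
Net over both steps: W = 1970 J, Q = -3300 J, ΔU = -5270 J.

1970 J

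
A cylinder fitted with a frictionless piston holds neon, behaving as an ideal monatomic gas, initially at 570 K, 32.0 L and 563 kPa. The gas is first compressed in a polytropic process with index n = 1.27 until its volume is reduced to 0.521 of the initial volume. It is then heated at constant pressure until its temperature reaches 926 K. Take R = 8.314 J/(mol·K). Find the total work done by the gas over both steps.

n = P₁V₁/(RT₁) = 563×32.0/(8.314×570) = 3.80 mol.
Step 1 — Polytropic n=1.27: T₂ = T₁(V₁/V₂)^(n−1) = 570×(1.92)^0.27 = 680 K; P₂ = P₁(V₁/V₂)^n = 1290 kPa.
W = (P₁V₁−P₂V₂)/(n−1) = (563×32.0−1290×16.7)/0.27 = -12800 J.
ΔU = nCvΔT = 3.80×12.5×(680−570) = 5200 J.
Q = ΔU + W = -7640 J.
State after step 1: P = 1290 kPa, V = 16.7 L, T = 680 K.
Step 2 — Isobaric: P stays 1290 kPa; V/T = const ⇒ T₂ = 926 K, V₂ = 22.7 L.
W = PΔV = 1290×(22.7−16.7) kPa·L = 7780 J.
ΔU = nCvΔT = 3.80×12.5×(926−680) = 11700 J.
Q = ΔU + W = nCpΔT = 19500 J.
Net over both steps: W = -5060 J, Q = 11800 J, ΔU = 16900 J.

-5060 J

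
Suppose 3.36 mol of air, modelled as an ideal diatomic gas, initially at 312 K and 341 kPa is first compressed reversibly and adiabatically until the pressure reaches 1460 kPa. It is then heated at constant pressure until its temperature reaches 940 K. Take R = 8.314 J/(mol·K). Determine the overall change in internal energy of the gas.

V₁ = nRT₁/P₁ = 3.36×8.314×312/341 = 25.6 L.
Step 1 — Adiabatic: T₂/T₁ = (P₂/P₁)^((γ−1)/γ) ⇒ T₂ = 312×(4.28)^0.286 = 473 K; V₂ = 9.04 L.
ΔU = nCvΔT = 3.36×20.8×(473−312) = 11200 J.
Q = 0 for an adiabatic process, so W = −ΔU = -11200 J.
State after step 1: P = 1460 kPa, V = 9.04 L, T = 473 K.
Step 2 — Isobaric: P stays 1460 kPa; V/T = const ⇒ T₂ = 940 K, V₂ = 18.0 L.
W = PΔV = 1460×(18.0−9.04) kPa·L = 13100 J.
ΔU = nCvΔT = 3.36×20.8×(940−473) = 32600 J.
Q = ΔU + W = nCpΔT = 45700 J.
Net over both steps: W = 1830 J, Q = 45700 J, ΔU = 43900 J.

43900 J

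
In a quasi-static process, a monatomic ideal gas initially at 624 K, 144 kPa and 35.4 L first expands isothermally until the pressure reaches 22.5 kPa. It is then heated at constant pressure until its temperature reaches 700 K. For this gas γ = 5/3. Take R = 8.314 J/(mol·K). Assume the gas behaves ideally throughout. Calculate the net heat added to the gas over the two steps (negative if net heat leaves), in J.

11000 J

n = P₁V₁/(RT₁) = 144×35.4/(8.314×624) = 0.983 mol.
Step 1 — Isothermal: T stays 624 K; PV = const ⇒ V₂ = 227 L, P₂ = 22.5 kPa.
ΔU = 0 (ideal gas, T constant).
W = nRT ln(V₂/V₁) = 0.983×8.314×624×ln(6.40) = 9460 J.
Q = ΔU + W = 9460 J.
State after step 1: P = 22.5 kPa, V = 227 L, T = 624 K.
Step 2 — Isobaric: P stays 22.5 kPa; V/T = const ⇒ T₂ = 700 K, V₂ = 254 L.
W = PΔV = 22.5×(254−227) kPa·L = 621 J.
ΔU = nCvΔT = 0.983×12.5×(700−624) = 931 J.
Q = ΔU + W = nCpΔT = 1550 J.
Net over both steps: W = 10100 J, Q = 11000 J, ΔU = 931 J.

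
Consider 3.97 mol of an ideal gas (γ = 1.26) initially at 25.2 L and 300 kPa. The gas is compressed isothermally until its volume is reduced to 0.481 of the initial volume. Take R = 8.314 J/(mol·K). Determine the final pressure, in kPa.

624 kPa

T₁ = P₁V₁/(nR) = 300×25.2/(3.97×8.314) = 229 K.
Isothermal: T stays 229 K; PV = const ⇒ V₂ = 12.1 L, P₂ = 624 kPa.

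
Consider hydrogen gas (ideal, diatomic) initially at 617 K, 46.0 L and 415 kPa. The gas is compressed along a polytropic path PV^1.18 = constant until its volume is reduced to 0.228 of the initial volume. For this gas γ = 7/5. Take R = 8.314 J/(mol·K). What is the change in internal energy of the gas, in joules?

14600 J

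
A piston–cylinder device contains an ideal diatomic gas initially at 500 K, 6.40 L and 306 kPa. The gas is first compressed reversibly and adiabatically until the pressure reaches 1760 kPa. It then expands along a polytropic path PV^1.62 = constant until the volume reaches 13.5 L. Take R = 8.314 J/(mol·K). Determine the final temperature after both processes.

n = P₁V₁/(RT₁) = 306×6.40/(8.314×500) = 0.471 mol.
Step 1 — Adiabatic: T₂/T₁ = (P₂/P₁)^((γ−1)/γ) ⇒ T₂ = 500×(5.75)^0.286 = 824 K; V₂ = 1.83 L.
ΔU = nCvΔT = 0.471×20.8×(824−500) = 3170 J.
Q = 0 for an adiabatic process, so W = −ΔU = -3170 J.
State after step 1: P = 1760 kPa, V = 1.83 L, T = 824 K.
Step 2 — Polytropic n=1.62: T₂ = T₁(V₁/V₂)^(n−1) = 824×(0.136)^0.62 = 239 K; P₂ = P₁(V₁/V₂)^n = 69.4 kPa.
W = (P₁V₁−P₂V₂)/(n−1) = (1760×1.83−69.4×13.5)/0.62 = 3700 J.
ΔU = nCvΔT = 0.471×20.8×(239−824) = -5730 J.
Q = ΔU + W = -2030 J.
Net over both steps: W = 522 J, Q = -2030 J, ΔU = -2550 J.

239 K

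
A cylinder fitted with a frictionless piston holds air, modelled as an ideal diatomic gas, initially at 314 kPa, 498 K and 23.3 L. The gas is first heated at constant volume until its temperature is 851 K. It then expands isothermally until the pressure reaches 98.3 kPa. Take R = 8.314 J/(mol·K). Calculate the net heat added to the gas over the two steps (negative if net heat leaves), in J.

34200 J

n = P₁V₁/(RT₁) = 314×23.3/(8.314×498) = 1.77 mol.
Step 1 — Isochoric: V stays 23.3 L; P/T = const ⇒ T₂ = 851 K, P₂ = 537 kPa.
W = 0 (no volume change).
ΔU = nCvΔT = 1.77×20.8×(851−498) = 13000 J.
Q = ΔU = 13000 J.
State after step 1: P = 537 kPa, V = 23.3 L, T = 851 K.
Step 2 — Isothermal: T stays 851 K; PV = const ⇒ V₂ = 127 L, P₂ = 98.3 kPa.
ΔU = 0 (ideal gas, T constant).
W = nRT ln(V₂/V₁) = 1.77×8.314×851×ln(5.46) = 21200 J.
Q = ΔU + W = 21200 J.
Net over both steps: W = 21200 J, Q = 34200 J, ΔU = 13000 J.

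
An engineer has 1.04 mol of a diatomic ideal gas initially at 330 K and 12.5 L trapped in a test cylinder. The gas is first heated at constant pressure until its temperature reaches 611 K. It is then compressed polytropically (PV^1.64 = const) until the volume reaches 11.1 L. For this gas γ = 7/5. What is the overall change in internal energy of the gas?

P₁ = nRT₁/V₁ = 1.04×8.314×330/12.5 = 228 kPa.
Step 1 — Isobaric: P stays 228 kPa; V/T = const ⇒ T₂ = 611 K, V₂ = 23.1 L.
W = PΔV = 228×(23.1−12.5) kPa·L = 2430 J.
ΔU = nCvΔT = 1.04×20.8×(611−330) = 6070 J.
Q = ΔU + W = nCpΔT = 8500 J.
State after step 1: P = 228 kPa, V = 23.1 L, T = 611 K.
Step 2 — Polytropic n=1.64: T₂ = T₁(V₁/V₂)^(n−1) = 611×(2.09)^0.64 = 978 K; P₂ = P₁(V₁/V₂)^n = 762 kPa.
W = (P₁V₁−P₂V₂)/(n−1) = (228×23.1−762×11.1)/0.64 = -4960 J.
ΔU = nCvΔT = 1.04×20.8×(978−611) = 7930 J.
Q = ΔU + W = 2970 J.
Net over both steps: W = -2530 J, Q = 11500 J, ΔU = 14000 J.

14000 J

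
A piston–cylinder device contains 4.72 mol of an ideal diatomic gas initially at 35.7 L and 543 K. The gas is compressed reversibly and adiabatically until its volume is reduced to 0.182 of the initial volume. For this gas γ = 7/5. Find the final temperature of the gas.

P₁ = nRT₁/V₁ = 4.72×8.314×543/35.7 = 597 kPa.
Adiabatic: TV^(γ−1) = const ⇒ T₂ = 543×(5.49)^0.400 = 1070 K; PV^γ = const ⇒ P₂ = 6480 kPa.

1070 K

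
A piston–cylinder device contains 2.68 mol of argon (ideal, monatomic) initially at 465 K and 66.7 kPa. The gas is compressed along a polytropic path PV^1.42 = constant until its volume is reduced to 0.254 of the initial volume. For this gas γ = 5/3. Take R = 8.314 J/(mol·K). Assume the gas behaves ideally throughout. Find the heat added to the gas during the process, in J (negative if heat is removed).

V₁ = nRT₁/P₁ = 2.68×8.314×465/66.7 = 155 L.
Polytropic n=1.42: T₂ = T₁(V₁/V₂)^(n−1) = 465×(3.94)^0.42 = 827 K; P₂ = P₁(V₁/V₂)^n = 467 kPa.
W = (P₁V₁−P₂V₂)/(n−1) = (66.7×155−467×39.5)/0.42 = -19200 J.
ΔU = nCvΔT = 2.68×12.5×(827−465) = 12100 J.
Q = ΔU + W = -7100 J.

-7100 J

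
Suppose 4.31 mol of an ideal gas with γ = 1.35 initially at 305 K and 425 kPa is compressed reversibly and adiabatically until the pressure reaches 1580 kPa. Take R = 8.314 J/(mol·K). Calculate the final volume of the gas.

V₁ = nRT₁/P₁ = 4.31×8.314×305/425 = 25.7 L.
Adiabatic: T₂/T₁ = (P₂/P₁)^((γ−1)/γ) ⇒ T₂ = 305×(3.72)^0.259 = 429 K; V₂ = 9.72 L.

9.72 L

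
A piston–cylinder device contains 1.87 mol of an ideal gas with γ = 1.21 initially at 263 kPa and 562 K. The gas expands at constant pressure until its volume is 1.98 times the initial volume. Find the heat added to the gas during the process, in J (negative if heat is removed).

V₁ = nRT₁/P₁ = 1.87×8.314×562/263 = 33.2 L.
Isobaric: P stays 263 kPa; V/T = const ⇒ T₂ = 1110 K, V₂ = 65.8 L.
W = PΔV = 263×(65.8−33.2) kPa·L = 8560 J.
ΔU = nCvΔT = 1.87×39.6×(1110−562) = 40800 J.
Q = ΔU + W = nCpΔT = 49300 J.

49300 J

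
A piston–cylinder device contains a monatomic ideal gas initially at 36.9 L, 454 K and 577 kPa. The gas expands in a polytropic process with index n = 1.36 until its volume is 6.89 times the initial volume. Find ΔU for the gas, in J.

n = P₁V₁/(RT₁) = 577×36.9/(8.314×454) = 5.64 mol.
Polytropic n=1.36: T₂ = T₁(V₁/V₂)^(n−1) = 454×(0.145)^0.36 = 227 K; P₂ = P₁(V₁/V₂)^n = 41.8 kPa.
For an ideal gas ΔU = nCvΔT with Cv = (3/2)R = 12.5 J/(mol·K).
ΔU = 5.64×12.5×(227−454) = -16000 J.

-16000 J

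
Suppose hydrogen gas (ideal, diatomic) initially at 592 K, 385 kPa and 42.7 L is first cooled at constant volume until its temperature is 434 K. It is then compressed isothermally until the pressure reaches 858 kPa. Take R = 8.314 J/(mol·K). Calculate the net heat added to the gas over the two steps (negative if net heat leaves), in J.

-24400 J

n = P₁V₁/(RT₁) = 385×42.7/(8.314×592) = 3.34 mol.
Step 1 — Isochoric: V stays 42.7 L; P/T = const ⇒ T₂ = 434 K, P₂ = 282 kPa.
W = 0 (no volume change).
ΔU = nCvΔT = 3.34×20.8×(434−592) = -11000 J.
Q = ΔU = -11000 J.
State after step 1: P = 282 kPa, V = 42.7 L, T = 434 K.
Step 2 — Isothermal: T stays 434 K; PV = const ⇒ V₂ = 14.0 L, P₂ = 858 kPa.
ΔU = 0 (ideal gas, T constant).
W = nRT ln(V₂/V₁) = 3.34×8.314×434×ln(0.329) = -13400 J.
Q = ΔU + W = -13400 J.
Net over both steps: W = -13400 J, Q = -24400 J, ΔU = -11000 J.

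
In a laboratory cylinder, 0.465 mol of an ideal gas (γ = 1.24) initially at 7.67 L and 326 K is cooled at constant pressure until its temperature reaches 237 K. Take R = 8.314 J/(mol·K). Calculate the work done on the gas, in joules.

344 J

P₁ = nRT₁/V₁ = 0.465×8.314×326/7.67 = 164 kPa.
Isobaric: P stays 164 kPa; V/T = const ⇒ T₂ = 237 K, V₂ = 5.58 L.
W = PΔV = 164×(5.58−7.67) kPa·L = -344 J.
Work done on the gas = −W_by = 344 J.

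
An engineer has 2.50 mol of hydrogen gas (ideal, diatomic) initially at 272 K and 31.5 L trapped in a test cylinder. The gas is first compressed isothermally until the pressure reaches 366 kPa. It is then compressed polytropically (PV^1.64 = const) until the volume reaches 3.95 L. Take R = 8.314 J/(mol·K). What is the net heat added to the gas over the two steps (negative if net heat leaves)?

P₁ = nRT₁/V₁ = 2.50×8.314×272/31.5 = 179 kPa.
Step 1 — Isothermal: T stays 272 K; PV = const ⇒ V₂ = 15.4 L, P₂ = 366 kPa.
ΔU = 0 (ideal gas, T constant).
W = nRT ln(V₂/V₁) = 2.50×8.314×272×ln(0.490) = -4030 J.
Q = ΔU + W = -4030 J.
State after step 1: P = 366 kPa, V = 15.4 L, T = 272 K.
Step 2 — Polytropic n=1.64: T₂ = T₁(V₁/V₂)^(n−1) = 272×(3.91)^0.64 = 651 K; P₂ = P₁(V₁/V₂)^n = 3430 kPa.
W = (P₁V₁−P₂V₂)/(n−1) = (366×15.4−3430×3.95)/0.64 = -12300 J.
ΔU = nCvΔT = 2.50×20.8×(651−272) = 19700 J.
Q = ΔU + W = 7390 J.
Net over both steps: W = -16300 J, Q = 3360 J, ΔU = 19700 J.

3360 J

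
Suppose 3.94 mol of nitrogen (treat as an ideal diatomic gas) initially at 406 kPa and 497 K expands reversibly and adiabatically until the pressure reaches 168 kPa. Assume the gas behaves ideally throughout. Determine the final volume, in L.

V₁ = nRT₁/P₁ = 3.94×8.314×497/406 = 40.1 L.
Adiabatic: T₂/T₁ = (P₂/P₁)^((γ−1)/γ) ⇒ T₂ = 497×(0.414)^0.286 = 386 K; V₂ = 75.3 L.

75.3 L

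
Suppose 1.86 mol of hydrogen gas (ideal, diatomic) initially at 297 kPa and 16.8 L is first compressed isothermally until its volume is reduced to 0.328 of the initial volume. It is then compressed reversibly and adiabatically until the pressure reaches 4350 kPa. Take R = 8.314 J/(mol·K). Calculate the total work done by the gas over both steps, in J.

T₁ = P₁V₁/(nR) = 297×16.8/(1.86×8.314) = 323 K.
Step 1 — Isothermal: T stays 323 K; PV = const ⇒ V₂ = 5.51 L, P₂ = 905 kPa.
ΔU = 0 (ideal gas, T constant).
W = nRT ln(V₂/V₁) = 1.86×8.314×323×ln(0.328) = -5560 J.
Q = ΔU + W = -5560 J.
State after step 1: P = 905 kPa, V = 5.51 L, T = 323 K.
Step 2 — Adiabatic: T₂/T₁ = (P₂/P₁)^((γ−1)/γ) ⇒ T₂ = 323×(4.80)^0.286 = 505 K; V₂ = 1.80 L.
ΔU = nCvΔT = 1.86×20.8×(505−323) = 7060 J.
Q = 0 for an adiabatic process, so W = −ΔU = -7060 J.
Net over both steps: W = -12600 J, Q = -5560 J, ΔU = 7060 J.

-12600 J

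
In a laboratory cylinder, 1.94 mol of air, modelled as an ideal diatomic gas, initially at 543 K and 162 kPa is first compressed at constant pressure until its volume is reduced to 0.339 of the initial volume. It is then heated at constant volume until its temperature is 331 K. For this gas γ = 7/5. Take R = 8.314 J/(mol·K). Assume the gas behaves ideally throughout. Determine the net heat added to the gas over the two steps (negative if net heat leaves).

-14300 J

V₁ = nRT₁/P₁ = 1.94×8.314×543/162 = 54.1 L.
Step 1 — Isobaric: P stays 162 kPa; V/T = const ⇒ T₂ = 184 K, V₂ = 18.3 L.
W = PΔV = 162×(18.3−54.1) kPa·L = -5790 J.
ΔU = nCvΔT = 1.94×20.8×(184−543) = -14500 J.
Q = ΔU + W = nCpΔT = -20300 J.
State after step 1: P = 162 kPa, V = 18.3 L, T = 184 K.
Step 2 — Isochoric: V stays 18.3 L; P/T = const ⇒ T₂ = 331 K, P₂ = 291 kPa.
W = 0 (no volume change).
ΔU = nCvΔT = 1.94×20.8×(331−184) = 5920 J.
Q = ΔU = 5920 J.
Net over both steps: W = -5790 J, Q = -14300 J, ΔU = -8550 J.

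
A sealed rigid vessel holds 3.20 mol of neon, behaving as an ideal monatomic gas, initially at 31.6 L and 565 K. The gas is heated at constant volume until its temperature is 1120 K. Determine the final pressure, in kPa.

P₁ = nRT₁/V₁ = 3.20×8.314×565/31.6 = 476 kPa.
Isochoric: V stays 31.6 L; P/T = const ⇒ T₂ = 1120 K, P₂ = 943 kPa.

943 kPa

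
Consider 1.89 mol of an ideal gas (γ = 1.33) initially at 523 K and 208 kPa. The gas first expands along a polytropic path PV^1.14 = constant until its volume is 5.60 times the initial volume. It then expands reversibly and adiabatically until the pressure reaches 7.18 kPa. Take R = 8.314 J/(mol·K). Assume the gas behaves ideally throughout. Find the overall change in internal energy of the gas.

V₁ = nRT₁/P₁ = 1.89×8.314×523/208 = 39.5 L.
Step 1 — Polytropic n=1.14: T₂ = T₁(V₁/V₂)^(n−1) = 523×(0.179)^0.14 = 411 K; P₂ = P₁(V₁/V₂)^n = 29.2 kPa.
W = (P₁V₁−P₂V₂)/(n−1) = (208×39.5−29.2×221)/0.14 = 12600 J.
ΔU = nCvΔT = 1.89×25.2×(411−523) = -5340 J.
Q = ΔU + W = 7240 J.
State after step 1: P = 29.2 kPa, V = 221 L, T = 411 K.
Step 2 — Adiabatic: T₂/T₁ = (P₂/P₁)^((γ−1)/γ) ⇒ T₂ = 411×(0.246)^0.248 = 290 K; V₂ = 635 L.
ΔU = nCvΔT = 1.89×25.2×(290−411) = -5750 J.
Q = 0 for an adiabatic process, so W = −ΔU = 5750 J.
Net over both steps: W = 18300 J, Q = 7240 J, ΔU = -11100 J.

-11100 J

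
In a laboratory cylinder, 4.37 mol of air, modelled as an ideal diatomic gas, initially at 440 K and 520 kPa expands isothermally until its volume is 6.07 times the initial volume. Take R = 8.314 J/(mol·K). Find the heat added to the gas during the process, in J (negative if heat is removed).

28800 J

V₁ = nRT₁/P₁ = 4.37×8.314×440/520 = 30.7 L.
Isothermal: T stays 440 K; PV = const ⇒ V₂ = 187 L, P₂ = 85.7 kPa.
ΔU = 0 (ideal gas, T constant).
W = nRT ln(V₂/V₁) = 4.37×8.314×440×ln(6.07) = 28800 J.
Q = ΔU + W = 28800 J.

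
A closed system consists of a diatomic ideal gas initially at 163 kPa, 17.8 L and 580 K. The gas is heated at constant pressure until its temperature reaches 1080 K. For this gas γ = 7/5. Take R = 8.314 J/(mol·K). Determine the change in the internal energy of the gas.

6250 J

n = P₁V₁/(RT₁) = 163×17.8/(8.314×580) = 0.602 mol.
Isobaric: P stays 163 kPa; V/T = const ⇒ T₂ = 1080 K, V₂ = 33.1 L.
For an ideal gas ΔU = nCvΔT with Cv = (5/2)R = 20.8 J/(mol·K).
ΔU = 0.602×20.8×(1080−580) = 6250 J.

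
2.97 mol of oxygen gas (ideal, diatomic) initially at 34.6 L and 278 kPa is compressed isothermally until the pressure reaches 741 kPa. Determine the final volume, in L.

13.0 L

T₁ = P₁V₁/(nR) = 278×34.6/(2.97×8.314) = 390 K.
Isothermal: T stays 390 K; PV = const ⇒ V₂ = 13.0 L, P₂ = 741 kPa.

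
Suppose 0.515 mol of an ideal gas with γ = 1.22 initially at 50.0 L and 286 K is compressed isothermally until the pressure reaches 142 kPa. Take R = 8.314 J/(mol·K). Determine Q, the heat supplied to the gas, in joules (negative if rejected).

-2150 J

P₁ = nRT₁/V₁ = 0.515×8.314×286/50.0 = 24.5 kPa.
Isothermal: T stays 286 K; PV = const ⇒ V₂ = 8.62 L, P₂ = 142 kPa.
ΔU = 0 (ideal gas, T constant).
W = nRT ln(V₂/V₁) = 0.515×8.314×286×ln(0.172) = -2150 J.
Q = ΔU + W = -2150 J.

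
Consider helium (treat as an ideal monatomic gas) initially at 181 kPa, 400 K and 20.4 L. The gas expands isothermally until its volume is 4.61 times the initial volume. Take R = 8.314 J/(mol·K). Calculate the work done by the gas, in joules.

n = P₁V₁/(RT₁) = 181×20.4/(8.314×400) = 1.11 mol.
Isothermal: T stays 400 K; PV = const ⇒ V₂ = 94.0 L, P₂ = 39.3 kPa.
W = nRT ln(V₂/V₁) = 1.11×8.314×400×ln(4.61) = 5640 J.

5640 J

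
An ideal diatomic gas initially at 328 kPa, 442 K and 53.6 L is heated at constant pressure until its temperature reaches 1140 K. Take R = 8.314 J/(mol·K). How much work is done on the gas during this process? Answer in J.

n = P₁V₁/(RT₁) = 328×53.6/(8.314×442) = 4.78 mol.
Isobaric: P stays 328 kPa; V/T = const ⇒ T₂ = 1140 K, V₂ = 138 L.
W = PΔV = 328×(138−53.6) kPa·L = 27800 J.
Work done on the gas = −W_by = -27800 J.

-27800 J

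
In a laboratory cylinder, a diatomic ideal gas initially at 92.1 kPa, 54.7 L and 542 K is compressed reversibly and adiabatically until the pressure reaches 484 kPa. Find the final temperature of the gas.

871 K

Adiabatic: T₂/T₁ = (P₂/P₁)^((γ−1)/γ) ⇒ T₂ = 542×(5.26)^0.286 = 871 K; V₂ = 16.7 L.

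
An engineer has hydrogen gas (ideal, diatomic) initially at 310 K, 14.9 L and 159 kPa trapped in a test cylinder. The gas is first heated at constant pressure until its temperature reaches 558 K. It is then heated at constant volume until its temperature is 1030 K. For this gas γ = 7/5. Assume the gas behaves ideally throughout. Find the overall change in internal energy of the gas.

n = P₁V₁/(RT₁) = 159×14.9/(8.314×310) = 0.919 mol.
Step 1 — Isobaric: P stays 159 kPa; V/T = const ⇒ T₂ = 558 K, V₂ = 26.8 L.
W = PΔV = 159×(26.8−14.9) kPa·L = 1900 J.
ΔU = nCvΔT = 0.919×20.8×(558−310) = 4740 J.
Q = ΔU + W = nCpΔT = 6630 J.
State after step 1: P = 159 kPa, V = 26.8 L, T = 558 K.
Step 2 — Isochoric: V stays 26.8 L; P/T = const ⇒ T₂ = 1030 K, P₂ = 293 kPa.
W = 0 (no volume change).
ΔU = nCvΔT = 0.919×20.8×(1030−558) = 9020 J.
Q = ΔU = 9020 J.
Net over both steps: W = 1900 J, Q = 15700 J, ΔU = 13800 J.

13800 J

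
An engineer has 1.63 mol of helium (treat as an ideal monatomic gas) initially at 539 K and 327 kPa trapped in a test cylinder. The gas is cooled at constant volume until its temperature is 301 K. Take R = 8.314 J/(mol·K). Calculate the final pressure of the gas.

183 kPa

V₁ = nRT₁/P₁ = 1.63×8.314×539/327 = 22.3 L.
Isochoric: V stays 22.3 L; P/T = const ⇒ T₂ = 301 K, P₂ = 183 kPa.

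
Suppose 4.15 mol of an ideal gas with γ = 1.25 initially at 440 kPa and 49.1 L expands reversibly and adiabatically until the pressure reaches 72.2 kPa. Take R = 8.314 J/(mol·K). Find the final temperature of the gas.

T₁ = P₁V₁/(nR) = 440×49.1/(4.15×8.314) = 626 K.
Adiabatic: T₂/T₁ = (P₂/P₁)^((γ−1)/γ) ⇒ T₂ = 626×(0.164)^0.200 = 436 K; V₂ = 208 L.

436 K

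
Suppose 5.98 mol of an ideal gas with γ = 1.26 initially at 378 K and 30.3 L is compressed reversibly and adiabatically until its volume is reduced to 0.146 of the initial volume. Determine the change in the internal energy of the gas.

P₁ = nRT₁/V₁ = 5.98×8.314×378/30.3 = 620 kPa.
Adiabatic: TV^(γ−1) = const ⇒ T₂ = 378×(6.85)^0.260 = 623 K; PV^γ = const ⇒ P₂ = 7010 kPa.
For an ideal gas ΔU = nCvΔT with Cv = R/(γ−1) = 32.0 J/(mol·K).
ΔU = 5.98×32.0×(623−378) = 46900 J.

46900 J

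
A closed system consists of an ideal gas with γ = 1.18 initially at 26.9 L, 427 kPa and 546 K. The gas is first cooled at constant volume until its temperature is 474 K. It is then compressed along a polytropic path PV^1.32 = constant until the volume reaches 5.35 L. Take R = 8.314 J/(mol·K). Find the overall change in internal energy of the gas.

29100 J

n = P₁V₁/(RT₁) = 427×26.9/(8.314×546) = 2.53 mol.
Step 1 — Isochoric: V stays 26.9 L; P/T = const ⇒ T₂ = 474 K, P₂ = 371 kPa.
W = 0 (no volume change).
ΔU = nCvΔT = 2.53×46.2×(474−546) = -8410 J.
Q = ΔU = -8410 J.
State after step 1: P = 371 kPa, V = 26.9 L, T = 474 K.
Step 2 — Polytropic n=1.32: T₂ = T₁(V₁/V₂)^(n−1) = 474×(5.03)^0.32 = 795 K; P₂ = P₁(V₁/V₂)^n = 3130 kPa.
W = (P₁V₁−P₂V₂)/(n−1) = (371×26.9−3130×5.35)/0.32 = -21100 J.
ΔU = nCvΔT = 2.53×46.2×(795−474) = 37500 J.
Q = ΔU + W = 16400 J.
Net over both steps: W = -21100 J, Q = 7990 J, ΔU = 29100 J.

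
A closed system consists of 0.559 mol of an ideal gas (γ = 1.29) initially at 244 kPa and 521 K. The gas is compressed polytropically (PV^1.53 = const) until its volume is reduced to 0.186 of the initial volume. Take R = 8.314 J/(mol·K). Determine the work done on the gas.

6570 J

V₁ = nRT₁/P₁ = 0.559×8.314×521/244 = 9.92 L.
Polytropic n=1.53: T₂ = T₁(V₁/V₂)^(n−1) = 521×(5.38)^0.53 = 1270 K; P₂ = P₁(V₁/V₂)^n = 3200 kPa.
W = (P₁V₁−P₂V₂)/(n−1) = (244×9.92−3200×1.85)/0.53 = -6570 J.
Work done on the gas = −W_by = 6570 J.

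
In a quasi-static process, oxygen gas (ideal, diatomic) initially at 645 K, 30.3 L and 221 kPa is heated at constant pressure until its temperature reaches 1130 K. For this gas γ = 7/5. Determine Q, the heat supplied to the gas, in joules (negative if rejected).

n = P₁V₁/(RT₁) = 221×30.3/(8.314×645) = 1.25 mol.
Isobaric: P stays 221 kPa; V/T = const ⇒ T₂ = 1130 K, V₂ = 53.1 L.
W = PΔV = 221×(53.1−30.3) kPa·L = 5040 J.
ΔU = nCvΔT = 1.25×20.8×(1130−645) = 12600 J.
Q = ΔU + W = nCpΔT = 17600 J.

17600 J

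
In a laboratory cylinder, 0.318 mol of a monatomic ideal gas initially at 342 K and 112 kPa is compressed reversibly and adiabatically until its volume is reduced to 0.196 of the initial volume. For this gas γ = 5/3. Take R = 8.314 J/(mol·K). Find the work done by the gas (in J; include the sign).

-2660 J

V₁ = nRT₁/P₁ = 0.318×8.314×342/112 = 8.07 L.
Adiabatic: TV^(γ−1) = const ⇒ T₂ = 342×(5.10)^0.667 = 1010 K; PV^γ = const ⇒ P₂ = 1690 kPa.
ΔU = nCvΔT = 0.318×12.5×(1010−342) = 2660 J.
Q = 0 for an adiabatic process, so W = −ΔU = -2660 J.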